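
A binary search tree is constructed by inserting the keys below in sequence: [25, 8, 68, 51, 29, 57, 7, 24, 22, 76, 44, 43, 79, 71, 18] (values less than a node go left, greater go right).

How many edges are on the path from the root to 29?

25: root
8: left child of 25 (depth 1)
68: right child of 25 (depth 1)
51: left child of 68 (depth 2)
29: left child of 51 (depth 3)
57: right child of 51 (depth 3)
7: left child of 8 (depth 2)
24: right child of 8 (depth 2)
22: left child of 24 (depth 3)
76: right child of 68 (depth 2)
44: right child of 29 (depth 4)
43: left child of 44 (depth 5)
79: right child of 76 (depth 3)
71: left child of 76 (depth 3)
18: left child of 22 (depth 4)

Path to 29: 25 → 68 → 51 → 29, which is 3 edges.

3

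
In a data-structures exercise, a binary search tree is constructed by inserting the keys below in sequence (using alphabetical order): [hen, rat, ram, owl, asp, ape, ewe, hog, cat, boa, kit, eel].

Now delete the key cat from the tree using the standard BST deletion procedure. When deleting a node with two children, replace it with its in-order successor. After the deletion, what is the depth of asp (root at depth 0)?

1

hen: root
rat: right child of hen (depth 1)
ram: left child of rat (depth 2)
owl: left child of ram (depth 3)
asp: left child of hen (depth 1)
ape: left child of asp (depth 2)
ewe: right child of asp (depth 2)
hog: left child of owl (depth 4)
cat: left child of ewe (depth 3)
boa: left child of cat (depth 4)
kit: right child of hog (depth 5)
eel: right child of cat (depth 4)

Delete cat (two children — replace with in-order successor).
After deletion, path to asp: hen → asp.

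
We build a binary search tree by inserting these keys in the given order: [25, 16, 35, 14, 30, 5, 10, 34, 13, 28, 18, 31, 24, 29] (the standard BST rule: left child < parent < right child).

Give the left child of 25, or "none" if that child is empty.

25: root
16: left child of 25 (depth 1)
35: right child of 25 (depth 1)
14: left child of 16 (depth 2)
30: left child of 35 (depth 2)
5: left child of 14 (depth 3)
10: right child of 5 (depth 4)
34: right child of 30 (depth 3)
13: right child of 10 (depth 5)
28: left child of 30 (depth 3)
18: right child of 16 (depth 2)
31: left child of 34 (depth 4)
24: right child of 18 (depth 3)
29: right child of 28 (depth 4)

16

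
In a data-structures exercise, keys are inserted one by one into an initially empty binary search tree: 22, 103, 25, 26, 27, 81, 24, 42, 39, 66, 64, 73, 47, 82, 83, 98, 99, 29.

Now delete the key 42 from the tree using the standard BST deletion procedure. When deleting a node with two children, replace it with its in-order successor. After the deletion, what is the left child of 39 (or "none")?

22: root
103: right child of 22 (depth 1)
25: left child of 103 (depth 2)
26: right child of 25 (depth 3)
27: right child of 26 (depth 4)
81: right child of 27 (depth 5)
24: left child of 25 (depth 3)
42: left child of 81 (depth 6)
39: left child of 42 (depth 7)
66: right child of 42 (depth 7)
64: left child of 66 (depth 8)
73: right child of 66 (depth 8)
47: left child of 64 (depth 9)
82: right child of 81 (depth 6)
83: right child of 82 (depth 7)
98: right child of 83 (depth 8)
99: right child of 98 (depth 9)
29: left child of 39 (depth 8)

Delete 42 (two children — replace with in-order successor).
After deletion, 39's left child: 29.

29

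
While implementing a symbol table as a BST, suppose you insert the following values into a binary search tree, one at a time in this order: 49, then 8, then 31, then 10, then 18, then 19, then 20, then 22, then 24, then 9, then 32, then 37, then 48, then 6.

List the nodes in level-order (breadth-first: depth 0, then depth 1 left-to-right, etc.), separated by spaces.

49 8 6 31 10 32 9 18 37 19 48 20 22 24

49: root
8: left child of 49 (depth 1)
31: right child of 8 (depth 2)
10: left child of 31 (depth 3)
18: right child of 10 (depth 4)
19: right child of 18 (depth 5)
20: right child of 19 (depth 6)
22: right child of 20 (depth 7)
24: right child of 22 (depth 8)
9: left child of 10 (depth 4)
32: right child of 31 (depth 3)
37: right child of 32 (depth 4)
48: right child of 37 (depth 5)
6: left child of 8 (depth 2)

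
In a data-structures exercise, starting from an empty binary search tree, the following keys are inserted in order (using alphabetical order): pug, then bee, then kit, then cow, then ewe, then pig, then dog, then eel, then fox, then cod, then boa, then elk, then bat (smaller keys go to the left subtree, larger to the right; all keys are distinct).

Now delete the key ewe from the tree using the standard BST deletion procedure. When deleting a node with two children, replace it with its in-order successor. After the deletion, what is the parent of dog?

fox

Resulting structure (node: left, right):
  pug: L=bee, R=–
  bee: L=bat, R=kit
  kit: L=cow, R=pig
  cow: L=cod, R=ewe
  ewe: L=dog, R=fox
  pig: L=–, R=–
  dog: L=–, R=eel
  eel: L=–, R=elk
  fox: L=–, R=–
  cod: L=boa, R=–
  boa: L=–, R=–
  elk: L=–, R=–
  bat: L=–, R=–

Delete ewe (two children — replace with in-order successor).
After deletion, dog's parent is fox.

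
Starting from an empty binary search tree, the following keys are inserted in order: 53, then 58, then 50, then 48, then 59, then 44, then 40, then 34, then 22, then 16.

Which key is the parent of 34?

53: root
58: right child of 53 (depth 1)
50: left child of 53 (depth 1)
48: left child of 50 (depth 2)
59: right child of 58 (depth 2)
44: left child of 48 (depth 3)
40: left child of 44 (depth 4)
34: left child of 40 (depth 5)
22: left child of 34 (depth 6)
16: left child of 22 (depth 7)

40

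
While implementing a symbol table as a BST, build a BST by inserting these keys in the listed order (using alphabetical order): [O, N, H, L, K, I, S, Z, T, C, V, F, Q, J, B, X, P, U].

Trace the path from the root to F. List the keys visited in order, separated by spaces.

O: root
N: left child of O (depth 1)
H: left child of N (depth 2)
L: right child of H (depth 3)
K: left child of L (depth 4)
I: left child of K (depth 5)
S: right child of O (depth 1)
Z: right child of S (depth 2)
T: left child of Z (depth 3)
C: left child of H (depth 3)
V: right child of T (depth 4)
F: right child of C (depth 4)
Q: left child of S (depth 2)
J: right child of I (depth 6)
B: left child of C (depth 4)
X: right child of V (depth 5)
P: left child of Q (depth 3)
U: left child of V (depth 5)

O N H C F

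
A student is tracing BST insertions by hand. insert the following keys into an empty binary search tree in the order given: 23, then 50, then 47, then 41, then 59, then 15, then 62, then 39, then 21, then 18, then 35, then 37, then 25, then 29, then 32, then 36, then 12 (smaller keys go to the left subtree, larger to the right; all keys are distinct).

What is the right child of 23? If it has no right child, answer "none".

50

Resulting structure (node: left, right):
  23: L=15, R=50
  50: L=47, R=59
  47: L=41, R=–
  41: L=39, R=–
  59: L=–, R=62
  15: L=12, R=21
  62: L=–, R=–
  39: L=35, R=–
  21: L=18, R=–
  18: L=–, R=–
  35: L=25, R=37
  37: L=36, R=–
  25: L=–, R=29
  29: L=–, R=32
  32: L=–, R=–
  36: L=–, R=–
  12: L=–, R=–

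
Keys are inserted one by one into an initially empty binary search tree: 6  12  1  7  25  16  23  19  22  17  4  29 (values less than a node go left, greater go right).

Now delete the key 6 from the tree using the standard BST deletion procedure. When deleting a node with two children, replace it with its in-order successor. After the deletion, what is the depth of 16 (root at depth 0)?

6: root
12: right child of 6 (depth 1)
1: left child of 6 (depth 1)
7: left child of 12 (depth 2)
25: right child of 12 (depth 2)
16: left child of 25 (depth 3)
23: right child of 16 (depth 4)
19: left child of 23 (depth 5)
22: right child of 19 (depth 6)
17: left child of 19 (depth 6)
4: right child of 1 (depth 2)
29: right child of 25 (depth 3)

Delete 6 (two children — replace with in-order successor).
After deletion, path to 16: 7 → 12 → 25 → 16.

3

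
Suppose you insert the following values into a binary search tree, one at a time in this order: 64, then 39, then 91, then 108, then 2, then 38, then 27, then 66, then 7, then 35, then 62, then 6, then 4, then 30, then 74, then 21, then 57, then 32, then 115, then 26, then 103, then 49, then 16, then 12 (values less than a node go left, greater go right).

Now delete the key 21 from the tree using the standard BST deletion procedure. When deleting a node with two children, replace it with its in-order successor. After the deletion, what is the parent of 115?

Resulting structure (node: left, right):
  64: L=39, R=91
  39: L=2, R=62
  91: L=66, R=108
  108: L=103, R=115
  2: L=–, R=38
  38: L=27, R=–
  27: L=7, R=35
  66: L=–, R=74
  7: L=6, R=21
  35: L=30, R=–
  62: L=57, R=–
  6: L=4, R=–
  4: L=–, R=–
  30: L=–, R=32
  74: L=–, R=–
  21: L=16, R=26
  57: L=49, R=–
  32: L=–, R=–
  115: L=–, R=–
  26: L=–, R=–
  103: L=–, R=–
  49: L=–, R=–
  16: L=12, R=–
  12: L=–, R=–

Delete 21 (two children — replace with in-order successor).
After deletion, 115's parent is 108.

108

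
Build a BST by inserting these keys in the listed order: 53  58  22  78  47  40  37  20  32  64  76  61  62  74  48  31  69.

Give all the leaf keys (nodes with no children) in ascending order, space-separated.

20 31 48 62 69

Resulting structure (node: left, right):
  53: L=22, R=58
  58: L=–, R=78
  22: L=20, R=47
  78: L=64, R=–
  47: L=40, R=48
  40: L=37, R=–
  37: L=32, R=–
  20: L=–, R=–
  32: L=31, R=–
  64: L=61, R=76
  76: L=74, R=–
  61: L=–, R=62
  62: L=–, R=–
  74: L=69, R=–
  48: L=–, R=–
  31: L=–, R=–
  69: L=–, R=–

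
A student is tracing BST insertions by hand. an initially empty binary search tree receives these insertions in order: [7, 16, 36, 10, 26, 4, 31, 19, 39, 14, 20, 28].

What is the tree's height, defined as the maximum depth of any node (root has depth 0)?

5

7: root
16: right child of 7 (depth 1)
36: right child of 16 (depth 2)
10: left child of 16 (depth 2)
26: left child of 36 (depth 3)
4: left child of 7 (depth 1)
31: right child of 26 (depth 4)
19: left child of 26 (depth 4)
39: right child of 36 (depth 3)
14: right child of 10 (depth 3)
20: right child of 19 (depth 5)
28: left child of 31 (depth 5)

The deepest node is 20 at depth 5.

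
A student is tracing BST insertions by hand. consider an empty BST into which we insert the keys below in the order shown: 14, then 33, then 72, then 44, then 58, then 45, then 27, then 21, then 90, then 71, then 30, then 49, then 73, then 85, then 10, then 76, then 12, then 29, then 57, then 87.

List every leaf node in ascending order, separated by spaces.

12 21 29 57 71 76 87

Insert 14: tree is empty, so 14 becomes the root.
Insert 33: 33 > 14 → go right. Place as right child of 14.
Insert 72: 72 > 14 → go right; 72 > 33 → go right. Place as right child of 33.
Insert 44: 44 > 14 → go right; 44 > 33 → go right; 44 < 72 → go left. Place as left child of 72.
Insert 58: 58 > 14 → go right; 58 > 33 → go right; 58 < 72 → go left; 58 > 44 → go right. Place as right child of 44.
Insert 45: 45 > 14 → go right; 45 > 33 → go right; 45 < 72 → go left; 45 > 44 → go right; 45 < 58 → go left. Place as left child of 58.
Insert 27: 27 > 14 → go right; 27 < 33 → go left. Place as left child of 33.
Insert 21: 21 > 14 → go right; 21 < 33 → go left; 21 < 27 → go left. Place as left child of 27.
Insert 90: 90 > 14 → go right; 90 > 33 → go right; 90 > 72 → go right. Place as right child of 72.
Insert 71: 71 > 14 → go right; 71 > 33 → go right; 71 < 72 → go left; 71 > 44 → go right; 71 > 58 → go right. Place as right child of 58.
Insert 30: 30 > 14 → go right; 30 < 33 → go left; 30 > 27 → go right. Place as right child of 27.
Insert 49: 49 > 14 → go right; 49 > 33 → go right; 49 < 72 → go left; 49 > 44 → go right; 49 < 58 → go left; 49 > 45 → go right. Place as right child of 45.
Insert 73: 73 > 14 → go right; 73 > 33 → go right; 73 > 72 → go right; 73 < 90 → go left. Place as left child of 90.
Insert 85: 85 > 14 → go right; 85 > 33 → go right; 85 > 72 → go right; 85 < 90 → go left; 85 > 73 → go right. Place as right child of 73.
Insert 10: 10 < 14 → go left. Place as left child of 14.
Insert 76: 76 > 14 → go right; 76 > 33 → go right; 76 > 72 → go right; 76 < 90 → go left; 76 > 73 → go right; 76 < 85 → go left. Place as left child of 85.
Insert 12: 12 < 14 → go left; 12 > 10 → go right. Place as right child of 10.
Insert 29: 29 > 14 → go right; 29 < 33 → go left; 29 > 27 → go right; 29 < 30 → go left. Place as left child of 30.
Insert 57: 57 > 14 → go right; 57 > 33 → go right; 57 < 72 → go left; 57 > 44 → go right; 57 < 58 → go left; 57 > 45 → go right; 57 > 49 → go right. Place as right child of 49.
Insert 87: 87 > 14 → go right; 87 > 33 → go right; 87 > 72 → go right; 87 < 90 → go left; 87 > 73 → go right; 87 > 85 → go right. Place as right child of 85.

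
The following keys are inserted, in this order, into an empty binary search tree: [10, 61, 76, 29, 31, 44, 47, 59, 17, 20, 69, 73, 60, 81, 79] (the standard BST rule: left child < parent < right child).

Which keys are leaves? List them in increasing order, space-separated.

20 60 73 79

Insert 10: tree is empty, so 10 becomes the root.
Insert 61: 61 > 10 → go right. Place as right child of 10.
Insert 76: 76 > 10 → go right; 76 > 61 → go right. Place as right child of 61.
Insert 29: 29 > 10 → go right; 29 < 61 → go left. Place as left child of 61.
Insert 31: 31 > 10 → go right; 31 < 61 → go left; 31 > 29 → go right. Place as right child of 29.
Insert 44: 44 > 10 → go right; 44 < 61 → go left; 44 > 29 → go right; 44 > 31 → go right. Place as right child of 31.
Insert 47: 47 > 10 → go right; 47 < 61 → go left; 47 > 29 → go right; 47 > 31 → go right; 47 > 44 → go right. Place as right child of 44.
Insert 59: 59 > 10 → go right; 59 < 61 → go left; 59 > 29 → go right; 59 > 31 → go right; 59 > 44 → go right; 59 > 47 → go right. Place as right child of 47.
Insert 17: 17 > 10 → go right; 17 < 61 → go left; 17 < 29 → go left. Place as left child of 29.
Insert 20: 20 > 10 → go right; 20 < 61 → go left; 20 < 29 → go left; 20 > 17 → go right. Place as right child of 17.
Insert 69: 69 > 10 → go right; 69 > 61 → go right; 69 < 76 → go left. Place as left child of 76.
Insert 73: 73 > 10 → go right; 73 > 61 → go right; 73 < 76 → go left; 73 > 69 → go right. Place as right child of 69.
Insert 60: 60 > 10 → go right; 60 < 61 → go left; 60 > 29 → go right; 60 > 31 → go right; 60 > 44 → go right; 60 > 47 → go right; 60 > 59 → go right. Place as right child of 59.
Insert 81: 81 > 10 → go right; 81 > 61 → go right; 81 > 76 → go right. Place as right child of 76.
Insert 79: 79 > 10 → go right; 79 > 61 → go right; 79 > 76 → go right; 79 < 81 → go left. Place as left child of 81.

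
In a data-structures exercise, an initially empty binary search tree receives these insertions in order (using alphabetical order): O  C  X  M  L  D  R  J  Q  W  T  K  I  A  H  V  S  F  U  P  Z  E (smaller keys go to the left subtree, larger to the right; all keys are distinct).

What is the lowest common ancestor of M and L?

Resulting structure (node: left, right):
  O: L=C, R=X
  C: L=A, R=M
  X: L=R, R=Z
  M: L=L, R=–
  L: L=D, R=–
  D: L=–, R=J
  R: L=Q, R=W
  J: L=I, R=K
  Q: L=P, R=–
  W: L=T, R=–
  T: L=S, R=V
  K: L=–, R=–
  I: L=H, R=–
  A: L=–, R=–
  H: L=F, R=–
  V: L=U, R=–
  S: L=–, R=–
  F: L=E, R=–
  U: L=–, R=–
  P: L=–, R=–
  Z: L=–, R=–
  E: L=–, R=–

Path to M: O → C → M
Path to L: O → C → M → L
M lies on both paths and is an ancestor of the other node.

M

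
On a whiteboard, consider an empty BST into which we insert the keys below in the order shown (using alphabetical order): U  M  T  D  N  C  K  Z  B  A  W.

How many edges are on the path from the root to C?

Insert U: tree is empty, so U becomes the root.
Insert M: M < U → go left. Place as left child of U.
Insert T: T < U → go left; T > M → go right. Place as right child of M.
Insert D: D < U → go left; D < M → go left. Place as left child of M.
Insert N: N < U → go left; N > M → go right; N < T → go left. Place as left child of T.
Insert C: C < U → go left; C < M → go left; C < D → go left. Place as left child of D.
Insert K: K < U → go left; K < M → go left; K > D → go right. Place as right child of D.
Insert Z: Z > U → go right. Place as right child of U.
Insert B: B < U → go left; B < M → go left; B < D → go left; B < C → go left. Place as left child of C.
Insert A: A < U → go left; A < M → go left; A < D → go left; A < C → go left; A < B → go left. Place as left child of B.
Insert W: W > U → go right; W < Z → go left. Place as left child of Z.

Path to C: U → M → D → C, which is 3 edges.

3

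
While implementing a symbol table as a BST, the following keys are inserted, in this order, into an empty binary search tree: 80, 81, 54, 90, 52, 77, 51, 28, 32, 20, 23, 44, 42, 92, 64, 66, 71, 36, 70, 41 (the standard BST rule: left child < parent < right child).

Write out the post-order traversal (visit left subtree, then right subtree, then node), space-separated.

80: root
81: right child of 80 (depth 1)
54: left child of 80 (depth 1)
90: right child of 81 (depth 2)
52: left child of 54 (depth 2)
77: right child of 54 (depth 2)
51: left child of 52 (depth 3)
28: left child of 51 (depth 4)
32: right child of 28 (depth 5)
20: left child of 28 (depth 5)
23: right child of 20 (depth 6)
44: right child of 32 (depth 6)
42: left child of 44 (depth 7)
92: right child of 90 (depth 3)
64: left child of 77 (depth 3)
66: right child of 64 (depth 4)
71: right child of 66 (depth 5)
36: left child of 42 (depth 8)
70: left child of 71 (depth 6)
41: right child of 36 (depth 9)

23 20 41 36 42 44 32 28 51 52 70 71 66 64 77 54 92 90 81 80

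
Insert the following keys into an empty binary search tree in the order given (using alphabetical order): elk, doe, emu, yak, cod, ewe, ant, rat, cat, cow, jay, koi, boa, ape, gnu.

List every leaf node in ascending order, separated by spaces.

ape cow gnu koi

Insert elk: tree is empty, so elk becomes the root.
Insert doe: doe < elk → go left. Place as left child of elk.
Insert emu: emu > elk → go right. Place as right child of elk.
Insert yak: yak > elk → go right; yak > emu → go right. Place as right child of emu.
Insert cod: cod < elk → go left; cod < doe → go left. Place as left child of doe.
Insert ewe: ewe > elk → go right; ewe > emu → go right; ewe < yak → go left. Place as left child of yak.
Insert ant: ant < elk → go left; ant < doe → go left; ant < cod → go left. Place as left child of cod.
Insert rat: rat > elk → go right; rat > emu → go right; rat < yak → go left; rat > ewe → go right. Place as right child of ewe.
Insert cat: cat < elk → go left; cat < doe → go left; cat < cod → go left; cat > ant → go right. Place as right child of ant.
Insert cow: cow < elk → go left; cow < doe → go left; cow > cod → go right. Place as right child of cod.
Insert jay: jay > elk → go right; jay > emu → go right; jay < yak → go left; jay > ewe → go right; jay < rat → go left. Place as left child of rat.
Insert koi: koi > elk → go right; koi > emu → go right; koi < yak → go left; koi > ewe → go right; koi < rat → go left; koi > jay → go right. Place as right child of jay.
Insert boa: boa < elk → go left; boa < doe → go left; boa < cod → go left; boa > ant → go right; boa < cat → go left. Place as left child of cat.
Insert ape: ape < elk → go left; ape < doe → go left; ape < cod → go left; ape > ant → go right; ape < cat → go left; ape < boa → go left. Place as left child of boa.
Insert gnu: gnu > elk → go right; gnu > emu → go right; gnu < yak → go left; gnu > ewe → go right; gnu < rat → go left; gnu < jay → go left. Place as left child of jay.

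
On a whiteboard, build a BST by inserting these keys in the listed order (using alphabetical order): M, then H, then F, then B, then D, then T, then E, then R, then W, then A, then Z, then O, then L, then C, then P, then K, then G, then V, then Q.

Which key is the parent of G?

M: root
H: left child of M (depth 1)
F: left child of H (depth 2)
B: left child of F (depth 3)
D: right child of B (depth 4)
T: right child of M (depth 1)
E: right child of D (depth 5)
R: left child of T (depth 2)
W: right child of T (depth 2)
A: left child of B (depth 4)
Z: right child of W (depth 3)
O: left child of R (depth 3)
L: right child of H (depth 2)
C: left child of D (depth 5)
P: right child of O (depth 4)
K: left child of L (depth 3)
G: right child of F (depth 3)
V: left child of W (depth 3)
Q: right child of P (depth 5)

F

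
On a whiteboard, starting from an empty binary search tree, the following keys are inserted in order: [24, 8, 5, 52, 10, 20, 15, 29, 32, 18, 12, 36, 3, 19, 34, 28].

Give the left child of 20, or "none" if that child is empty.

24: root
8: left child of 24 (depth 1)
5: left child of 8 (depth 2)
52: right child of 24 (depth 1)
10: right child of 8 (depth 2)
20: right child of 10 (depth 3)
15: left child of 20 (depth 4)
29: left child of 52 (depth 2)
32: right child of 29 (depth 3)
18: right child of 15 (depth 5)
12: left child of 15 (depth 5)
36: right child of 32 (depth 4)
3: left child of 5 (depth 3)
19: right child of 18 (depth 6)
34: left child of 36 (depth 5)
28: left child of 29 (depth 3)

15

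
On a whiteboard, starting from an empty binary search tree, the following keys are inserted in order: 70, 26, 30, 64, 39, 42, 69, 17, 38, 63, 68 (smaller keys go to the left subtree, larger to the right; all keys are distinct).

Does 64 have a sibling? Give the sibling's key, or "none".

70: root
26: left child of 70 (depth 1)
30: right child of 26 (depth 2)
64: right child of 30 (depth 3)
39: left child of 64 (depth 4)
42: right child of 39 (depth 5)
69: right child of 64 (depth 4)
17: left child of 26 (depth 2)
38: left child of 39 (depth 5)
63: right child of 42 (depth 6)
68: left child of 69 (depth 5)

64's parent is 30, which has only one child.

none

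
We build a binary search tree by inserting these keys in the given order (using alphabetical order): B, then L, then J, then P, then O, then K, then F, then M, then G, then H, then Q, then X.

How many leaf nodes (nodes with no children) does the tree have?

4

B: root
L: right child of B (depth 1)
J: left child of L (depth 2)
P: right child of L (depth 2)
O: left child of P (depth 3)
K: right child of J (depth 3)
F: left child of J (depth 3)
M: left child of O (depth 4)
G: right child of F (depth 4)
H: right child of G (depth 5)
Q: right child of P (depth 3)
X: right child of Q (depth 4)

Leaves: H, K, M, X — 4 in total.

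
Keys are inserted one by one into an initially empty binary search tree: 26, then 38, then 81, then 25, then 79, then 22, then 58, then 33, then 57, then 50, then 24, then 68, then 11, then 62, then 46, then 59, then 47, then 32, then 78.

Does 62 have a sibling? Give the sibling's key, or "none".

Resulting structure (node: left, right):
  26: L=25, R=38
  38: L=33, R=81
  81: L=79, R=–
  25: L=22, R=–
  79: L=58, R=–
  22: L=11, R=24
  58: L=57, R=68
  33: L=32, R=–
  57: L=50, R=–
  50: L=46, R=–
  24: L=–, R=–
  68: L=62, R=78
  11: L=–, R=–
  62: L=59, R=–
  46: L=–, R=47
  59: L=–, R=–
  47: L=–, R=–
  32: L=–, R=–
  78: L=–, R=–

62's parent is 68; the other child of 68 is 78.

78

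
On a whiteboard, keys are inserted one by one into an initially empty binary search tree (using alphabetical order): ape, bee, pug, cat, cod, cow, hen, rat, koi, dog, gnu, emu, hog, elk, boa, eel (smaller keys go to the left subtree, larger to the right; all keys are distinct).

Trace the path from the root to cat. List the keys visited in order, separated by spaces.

ape bee pug cat

ape: root
bee: right child of ape (depth 1)
pug: right child of bee (depth 2)
cat: left child of pug (depth 3)
cod: right child of cat (depth 4)
cow: right child of cod (depth 5)
hen: right child of cow (depth 6)
rat: right child of pug (depth 3)
koi: right child of hen (depth 7)
dog: left child of hen (depth 7)
gnu: right child of dog (depth 8)
emu: left child of gnu (depth 9)
hog: left child of koi (depth 8)
elk: left child of emu (depth 10)
boa: left child of cat (depth 4)
eel: left child of elk (depth 11)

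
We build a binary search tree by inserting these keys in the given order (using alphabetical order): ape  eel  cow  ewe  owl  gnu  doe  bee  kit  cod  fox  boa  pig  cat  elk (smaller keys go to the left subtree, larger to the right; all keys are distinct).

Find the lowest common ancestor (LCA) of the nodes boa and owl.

eel

ape: root
eel: right child of ape (depth 1)
cow: left child of eel (depth 2)
ewe: right child of eel (depth 2)
owl: right child of ewe (depth 3)
gnu: left child of owl (depth 4)
doe: right child of cow (depth 3)
bee: left child of cow (depth 3)
kit: right child of gnu (depth 5)
cod: right child of bee (depth 4)
fox: left child of gnu (depth 5)
boa: left child of cod (depth 5)
pig: right child of owl (depth 4)
cat: right child of boa (depth 6)
elk: left child of ewe (depth 3)

Path to boa: ape → eel → cow → bee → cod → boa
Path to owl: ape → eel → ewe → owl
The paths share a prefix ending at eel, then split left and right.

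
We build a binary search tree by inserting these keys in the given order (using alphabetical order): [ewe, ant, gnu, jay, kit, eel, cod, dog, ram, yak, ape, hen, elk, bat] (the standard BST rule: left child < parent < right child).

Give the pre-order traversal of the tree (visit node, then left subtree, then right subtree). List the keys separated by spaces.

Insert ewe: tree is empty, so ewe becomes the root.
Insert ant: ant < ewe → go left. Place as left child of ewe.
Insert gnu: gnu > ewe → go right. Place as right child of ewe.
Insert jay: jay > ewe → go right; jay > gnu → go right. Place as right child of gnu.
Insert kit: kit > ewe → go right; kit > gnu → go right; kit > jay → go right. Place as right child of jay.
Insert eel: eel < ewe → go left; eel > ant → go right. Place as right child of ant.
Insert cod: cod < ewe → go left; cod > ant → go right; cod < eel → go left. Place as left child of eel.
Insert dog: dog < ewe → go left; dog > ant → go right; dog < eel → go left; dog > cod → go right. Place as right child of cod.
Insert ram: ram > ewe → go right; ram > gnu → go right; ram > jay → go right; ram > kit → go right. Place as right child of kit.
Insert yak: yak > ewe → go right; yak > gnu → go right; yak > jay → go right; yak > kit → go right; yak > ram → go right. Place as right child of ram.
Insert ape: ape < ewe → go left; ape > ant → go right; ape < eel → go left; ape < cod → go left. Place as left child of cod.
Insert hen: hen > ewe → go right; hen > gnu → go right; hen < jay → go left. Place as left child of jay.
Insert elk: elk < ewe → go left; elk > ant → go right; elk > eel → go right. Place as right child of eel.
Insert bat: bat < ewe → go left; bat > ant → go right; bat < eel → go left; bat < cod → go left; bat > ape → go right. Place as right child of ape.

ewe ant eel cod ape bat dog elk gnu jay hen kit ram yak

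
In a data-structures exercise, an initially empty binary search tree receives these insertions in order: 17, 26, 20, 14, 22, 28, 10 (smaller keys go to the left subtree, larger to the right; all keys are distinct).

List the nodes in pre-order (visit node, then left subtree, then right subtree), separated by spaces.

17 14 10 26 20 22 28

Resulting structure (node: left, right):
  17: L=14, R=26
  26: L=20, R=28
  20: L=–, R=22
  14: L=10, R=–
  22: L=–, R=–
  28: L=–, R=–
  10: L=–, R=–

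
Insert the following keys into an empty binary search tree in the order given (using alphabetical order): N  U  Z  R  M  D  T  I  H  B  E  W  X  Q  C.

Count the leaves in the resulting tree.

Insert N: tree is empty, so N becomes the root.
Insert U: U > N → go right. Place as right child of N.
Insert Z: Z > N → go right; Z > U → go right. Place as right child of U.
Insert R: R > N → go right; R < U → go left. Place as left child of U.
Insert M: M < N → go left. Place as left child of N.
Insert D: D < N → go left; D < M → go left. Place as left child of M.
Insert T: T > N → go right; T < U → go left; T > R → go right. Place as right child of R.
Insert I: I < N → go left; I < M → go left; I > D → go right. Place as right child of D.
Insert H: H < N → go left; H < M → go left; H > D → go right; H < I → go left. Place as left child of I.
Insert B: B < N → go left; B < M → go left; B < D → go left. Place as left child of D.
Insert E: E < N → go left; E < M → go left; E > D → go right; E < I → go left; E < H → go left. Place as left child of H.
Insert W: W > N → go right; W > U → go right; W < Z → go left. Place as left child of Z.
Insert X: X > N → go right; X > U → go right; X < Z → go left; X > W → go right. Place as right child of W.
Insert Q: Q > N → go right; Q < U → go left; Q < R → go left. Place as left child of R.
Insert C: C < N → go left; C < M → go left; C < D → go left; C > B → go right. Place as right child of B.

Leaves: C, E, Q, T, X — 5 in total.

5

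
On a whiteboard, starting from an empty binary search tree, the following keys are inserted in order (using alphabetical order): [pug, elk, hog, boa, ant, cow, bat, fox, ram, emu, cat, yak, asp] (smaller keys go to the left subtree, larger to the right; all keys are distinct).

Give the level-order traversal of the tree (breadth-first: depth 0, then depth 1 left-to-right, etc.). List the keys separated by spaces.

Insert pug: tree is empty, so pug becomes the root.
Insert elk: elk < pug → go left. Place as left child of pug.
Insert hog: hog < pug → go left; hog > elk → go right. Place as right child of elk.
Insert boa: boa < pug → go left; boa < elk → go left. Place as left child of elk.
Insert ant: ant < pug → go left; ant < elk → go left; ant < boa → go left. Place as left child of boa.
Insert cow: cow < pug → go left; cow < elk → go left; cow > boa → go right. Place as right child of boa.
Insert bat: bat < pug → go left; bat < elk → go left; bat < boa → go left; bat > ant → go right. Place as right child of ant.
Insert fox: fox < pug → go left; fox > elk → go right; fox < hog → go left. Place as left child of hog.
Insert ram: ram > pug → go right. Place as right child of pug.
Insert emu: emu < pug → go left; emu > elk → go right; emu < hog → go left; emu < fox → go left. Place as left child of fox.
Insert cat: cat < pug → go left; cat < elk → go left; cat > boa → go right; cat < cow → go left. Place as left child of cow.
Insert yak: yak > pug → go right; yak > ram → go right. Place as right child of ram.
Insert asp: asp < pug → go left; asp < elk → go left; asp < boa → go left; asp > ant → go right; asp < bat → go left. Place as left child of bat.

pug elk ram boa hog yak ant cow fox bat cat emu asp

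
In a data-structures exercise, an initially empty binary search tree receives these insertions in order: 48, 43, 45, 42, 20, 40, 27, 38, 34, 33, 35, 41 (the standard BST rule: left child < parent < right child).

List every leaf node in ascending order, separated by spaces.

33 35 41 45

48: root
43: left child of 48 (depth 1)
45: right child of 43 (depth 2)
42: left child of 43 (depth 2)
20: left child of 42 (depth 3)
40: right child of 20 (depth 4)
27: left child of 40 (depth 5)
38: right child of 27 (depth 6)
34: left child of 38 (depth 7)
33: left child of 34 (depth 8)
35: right child of 34 (depth 8)
41: right child of 40 (depth 5)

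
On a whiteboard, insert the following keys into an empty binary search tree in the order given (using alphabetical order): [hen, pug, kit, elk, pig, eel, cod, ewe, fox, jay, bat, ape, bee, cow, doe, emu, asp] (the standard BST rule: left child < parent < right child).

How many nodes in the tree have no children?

7

hen: root
pug: right child of hen (depth 1)
kit: left child of pug (depth 2)
elk: left child of hen (depth 1)
pig: right child of kit (depth 3)
eel: left child of elk (depth 2)
cod: left child of eel (depth 3)
ewe: right child of elk (depth 2)
fox: right child of ewe (depth 3)
jay: left child of kit (depth 3)
bat: left child of cod (depth 4)
ape: left child of bat (depth 5)
bee: right child of bat (depth 5)
cow: right child of cod (depth 4)
doe: right child of cow (depth 5)
emu: left child of ewe (depth 3)
asp: right child of ape (depth 6)

Leaves: asp, bee, doe, emu, fox, jay, pig — 7 in total.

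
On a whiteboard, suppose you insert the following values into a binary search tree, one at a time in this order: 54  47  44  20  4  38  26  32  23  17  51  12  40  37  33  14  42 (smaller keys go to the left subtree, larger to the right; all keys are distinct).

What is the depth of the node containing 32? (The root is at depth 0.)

Resulting structure (node: left, right):
  54: L=47, R=–
  47: L=44, R=51
  44: L=20, R=–
  20: L=4, R=38
  4: L=–, R=17
  38: L=26, R=40
  26: L=23, R=32
  32: L=–, R=37
  23: L=–, R=–
  17: L=12, R=–
  51: L=–, R=–
  12: L=–, R=14
  40: L=–, R=42
  37: L=33, R=–
  33: L=–, R=–
  14: L=–, R=–
  42: L=–, R=–

Path to 32: 54 → 47 → 44 → 20 → 38 → 26 → 32, which is 6 edges.

6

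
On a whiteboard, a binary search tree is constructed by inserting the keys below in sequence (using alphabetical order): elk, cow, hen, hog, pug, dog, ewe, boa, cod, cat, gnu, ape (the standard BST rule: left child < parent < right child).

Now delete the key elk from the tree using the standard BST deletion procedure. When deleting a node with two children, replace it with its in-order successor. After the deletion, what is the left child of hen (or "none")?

gnu

Insert elk: tree is empty, so elk becomes the root.
Insert cow: cow < elk → go left. Place as left child of elk.
Insert hen: hen > elk → go right. Place as right child of elk.
Insert hog: hog > elk → go right; hog > hen → go right. Place as right child of hen.
Insert pug: pug > elk → go right; pug > hen → go right; pug > hog → go right. Place as right child of hog.
Insert dog: dog < elk → go left; dog > cow → go right. Place as right child of cow.
Insert ewe: ewe > elk → go right; ewe < hen → go left. Place as left child of hen.
Insert boa: boa < elk → go left; boa < cow → go left. Place as left child of cow.
Insert cod: cod < elk → go left; cod < cow → go left; cod > boa → go right. Place as right child of boa.
Insert cat: cat < elk → go left; cat < cow → go left; cat > boa → go right; cat < cod → go left. Place as left child of cod.
Insert gnu: gnu > elk → go right; gnu < hen → go left; gnu > ewe → go right. Place as right child of ewe.
Insert ape: ape < elk → go left; ape < cow → go left; ape < boa → go left. Place as left child of boa.

Delete elk (two children — replace with in-order successor).
After deletion, hen's left child: gnu.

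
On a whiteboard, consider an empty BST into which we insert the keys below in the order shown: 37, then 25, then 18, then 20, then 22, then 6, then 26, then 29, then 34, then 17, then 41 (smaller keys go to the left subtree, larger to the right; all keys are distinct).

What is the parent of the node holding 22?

37: root
25: left child of 37 (depth 1)
18: left child of 25 (depth 2)
20: right child of 18 (depth 3)
22: right child of 20 (depth 4)
6: left child of 18 (depth 3)
26: right child of 25 (depth 2)
29: right child of 26 (depth 3)
34: right child of 29 (depth 4)
17: right child of 6 (depth 4)
41: right child of 37 (depth 1)

20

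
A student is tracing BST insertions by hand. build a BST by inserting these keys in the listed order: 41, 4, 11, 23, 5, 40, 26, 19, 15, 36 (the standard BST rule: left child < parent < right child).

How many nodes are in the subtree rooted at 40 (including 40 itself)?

Resulting structure (node: left, right):
  41: L=4, R=–
  4: L=–, R=11
  11: L=5, R=23
  23: L=19, R=40
  5: L=–, R=–
  40: L=26, R=–
  26: L=–, R=36
  19: L=15, R=–
  15: L=–, R=–
  36: L=–, R=–

Subtree rooted at 40 contains: 40, 26, 36 — 3 nodes.

3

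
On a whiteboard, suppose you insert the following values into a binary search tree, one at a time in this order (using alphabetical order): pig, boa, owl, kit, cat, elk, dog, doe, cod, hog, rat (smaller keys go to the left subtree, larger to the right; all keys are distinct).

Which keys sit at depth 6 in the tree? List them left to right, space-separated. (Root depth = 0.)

pig: root
boa: left child of pig (depth 1)
owl: right child of boa (depth 2)
kit: left child of owl (depth 3)
cat: left child of kit (depth 4)
elk: right child of cat (depth 5)
dog: left child of elk (depth 6)
doe: left child of dog (depth 7)
cod: left child of doe (depth 8)
hog: right child of elk (depth 6)
rat: right child of pig (depth 1)

dog hog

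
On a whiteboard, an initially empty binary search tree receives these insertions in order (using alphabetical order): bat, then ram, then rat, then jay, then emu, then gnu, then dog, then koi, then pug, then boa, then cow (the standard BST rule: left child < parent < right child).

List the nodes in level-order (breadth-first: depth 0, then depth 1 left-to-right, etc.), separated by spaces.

Insert bat: tree is empty, so bat becomes the root.
Insert ram: ram > bat → go right. Place as right child of bat.
Insert rat: rat > bat → go right; rat > ram → go right. Place as right child of ram.
Insert jay: jay > bat → go right; jay < ram → go left. Place as left child of ram.
Insert emu: emu > bat → go right; emu < ram → go left; emu < jay → go left. Place as left child of jay.
Insert gnu: gnu > bat → go right; gnu < ram → go left; gnu < jay → go left; gnu > emu → go right. Place as right child of emu.
Insert dog: dog > bat → go right; dog < ram → go left; dog < jay → go left; dog < emu → go left. Place as left child of emu.
Insert koi: koi > bat → go right; koi < ram → go left; koi > jay → go right. Place as right child of jay.
Insert pug: pug > bat → go right; pug < ram → go left; pug > jay → go right; pug > koi → go right. Place as right child of koi.
Insert boa: boa > bat → go right; boa < ram → go left; boa < jay → go left; boa < emu → go left; boa < dog → go left. Place as left child of dog.
Insert cow: cow > bat → go right; cow < ram → go left; cow < jay → go left; cow < emu → go left; cow < dog → go left; cow > boa → go right. Place as right child of boa.

bat ram jay rat emu koi dog gnu pug boa cow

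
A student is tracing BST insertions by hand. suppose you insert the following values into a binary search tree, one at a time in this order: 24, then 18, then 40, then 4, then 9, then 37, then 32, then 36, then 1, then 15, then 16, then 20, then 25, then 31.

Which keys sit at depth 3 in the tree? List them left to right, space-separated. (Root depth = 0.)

24: root
18: left child of 24 (depth 1)
40: right child of 24 (depth 1)
4: left child of 18 (depth 2)
9: right child of 4 (depth 3)
37: left child of 40 (depth 2)
32: left child of 37 (depth 3)
36: right child of 32 (depth 4)
1: left child of 4 (depth 3)
15: right child of 9 (depth 4)
16: right child of 15 (depth 5)
20: right child of 18 (depth 2)
25: left child of 32 (depth 4)
31: right child of 25 (depth 5)

1 9 32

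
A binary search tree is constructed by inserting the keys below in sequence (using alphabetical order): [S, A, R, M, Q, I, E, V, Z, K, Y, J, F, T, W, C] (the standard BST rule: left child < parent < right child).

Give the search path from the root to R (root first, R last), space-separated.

Insert S: tree is empty, so S becomes the root.
Insert A: A < S → go left. Place as left child of S.
Insert R: R < S → go left; R > A → go right. Place as right child of A.
Insert M: M < S → go left; M > A → go right; M < R → go left. Place as left child of R.
Insert Q: Q < S → go left; Q > A → go right; Q < R → go left; Q > M → go right. Place as right child of M.
Insert I: I < S → go left; I > A → go right; I < R → go left; I < M → go left. Place as left child of M.
Insert E: E < S → go left; E > A → go right; E < R → go left; E < M → go left; E < I → go left. Place as left child of I.
Insert V: V > S → go right. Place as right child of S.
Insert Z: Z > S → go right; Z > V → go right. Place as right child of V.
Insert K: K < S → go left; K > A → go right; K < R → go left; K < M → go left; K > I → go right. Place as right child of I.
Insert Y: Y > S → go right; Y > V → go right; Y < Z → go left. Place as left child of Z.
Insert J: J < S → go left; J > A → go right; J < R → go left; J < M → go left; J > I → go right; J < K → go left. Place as left child of K.
Insert F: F < S → go left; F > A → go right; F < R → go left; F < M → go left; F < I → go left; F > E → go right. Place as right child of E.
Insert T: T > S → go right; T < V → go left. Place as left child of V.
Insert W: W > S → go right; W > V → go right; W < Z → go left; W < Y → go left. Place as left child of Y.
Insert C: C < S → go left; C > A → go right; C < R → go left; C < M → go left; C < I → go left; C < E → go left. Place as left child of E.

S A R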